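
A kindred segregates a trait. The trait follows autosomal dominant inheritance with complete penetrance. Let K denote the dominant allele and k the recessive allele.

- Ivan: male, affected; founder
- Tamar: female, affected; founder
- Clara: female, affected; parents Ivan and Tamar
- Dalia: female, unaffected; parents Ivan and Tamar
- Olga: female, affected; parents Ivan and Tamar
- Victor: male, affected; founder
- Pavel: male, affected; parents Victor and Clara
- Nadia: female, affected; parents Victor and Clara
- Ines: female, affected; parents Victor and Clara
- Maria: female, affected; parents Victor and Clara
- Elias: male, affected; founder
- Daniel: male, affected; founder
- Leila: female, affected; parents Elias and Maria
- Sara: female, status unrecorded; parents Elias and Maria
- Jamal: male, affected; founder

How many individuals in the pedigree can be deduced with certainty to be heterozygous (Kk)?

2

Obligate heterozygotes: Ivan is affected so carries K and passed k to Dalia (kk), so Ivan is Kk; Tamar is affected so carries K and passed k to Dalia (kk), so Tamar is Kk.
Every other individual is either homozygous by phenotype or has at least one consistent homozygous assignment, so the count is 2.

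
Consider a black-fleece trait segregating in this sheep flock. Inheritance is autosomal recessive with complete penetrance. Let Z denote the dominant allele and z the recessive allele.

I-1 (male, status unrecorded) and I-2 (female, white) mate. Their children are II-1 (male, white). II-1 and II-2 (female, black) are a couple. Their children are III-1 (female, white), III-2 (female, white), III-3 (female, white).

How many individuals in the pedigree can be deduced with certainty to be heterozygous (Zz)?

Obligate heterozygotes: III-1 is white so carries Z and received z from II-2 (zz), so III-1 is Zz; III-2 is white so carries Z and received z from II-2 (zz), so III-2 is Zz; III-3 is white so carries Z and received z from II-2 (zz), so III-3 is Zz.
Every other individual is either homozygous by phenotype or has at least one consistent homozygous assignment, so the count is 3.

3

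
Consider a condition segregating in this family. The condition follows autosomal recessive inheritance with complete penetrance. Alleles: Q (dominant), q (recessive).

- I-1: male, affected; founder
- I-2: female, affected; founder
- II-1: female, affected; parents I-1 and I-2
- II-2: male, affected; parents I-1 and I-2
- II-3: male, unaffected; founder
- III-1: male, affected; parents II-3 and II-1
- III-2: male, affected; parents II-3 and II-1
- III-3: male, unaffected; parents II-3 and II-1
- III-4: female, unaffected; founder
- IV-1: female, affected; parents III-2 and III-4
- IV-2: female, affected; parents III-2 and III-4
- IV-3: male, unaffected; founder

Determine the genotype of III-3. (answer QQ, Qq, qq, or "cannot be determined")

Qq

From phenotype alone, III-3 is QQ or Qq.
III-3 is unaffected so carries Q and received q from II-1 (qq), so III-3 is Qq.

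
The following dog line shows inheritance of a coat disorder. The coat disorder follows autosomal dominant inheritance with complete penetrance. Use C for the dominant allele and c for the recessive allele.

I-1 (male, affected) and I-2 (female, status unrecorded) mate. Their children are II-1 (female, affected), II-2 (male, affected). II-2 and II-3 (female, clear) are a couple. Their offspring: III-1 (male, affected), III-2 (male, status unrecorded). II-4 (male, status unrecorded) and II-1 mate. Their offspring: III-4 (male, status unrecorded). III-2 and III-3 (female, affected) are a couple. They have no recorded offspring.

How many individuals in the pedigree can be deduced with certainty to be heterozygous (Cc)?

Obligate heterozygotes: III-1 is affected so carries C and received c from II-3 (cc), so III-1 is Cc.
Every other individual is either homozygous by phenotype or has at least one consistent homozygous assignment, so the count is 1.

1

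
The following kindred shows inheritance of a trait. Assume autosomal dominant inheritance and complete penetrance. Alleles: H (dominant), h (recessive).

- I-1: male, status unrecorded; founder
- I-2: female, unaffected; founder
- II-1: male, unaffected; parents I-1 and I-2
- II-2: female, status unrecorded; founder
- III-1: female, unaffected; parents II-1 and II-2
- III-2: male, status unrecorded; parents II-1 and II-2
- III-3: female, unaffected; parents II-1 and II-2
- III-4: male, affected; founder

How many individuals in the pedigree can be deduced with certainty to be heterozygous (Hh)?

No individual's genotype is forced to Hh by the pedigree, so the count is 0.

0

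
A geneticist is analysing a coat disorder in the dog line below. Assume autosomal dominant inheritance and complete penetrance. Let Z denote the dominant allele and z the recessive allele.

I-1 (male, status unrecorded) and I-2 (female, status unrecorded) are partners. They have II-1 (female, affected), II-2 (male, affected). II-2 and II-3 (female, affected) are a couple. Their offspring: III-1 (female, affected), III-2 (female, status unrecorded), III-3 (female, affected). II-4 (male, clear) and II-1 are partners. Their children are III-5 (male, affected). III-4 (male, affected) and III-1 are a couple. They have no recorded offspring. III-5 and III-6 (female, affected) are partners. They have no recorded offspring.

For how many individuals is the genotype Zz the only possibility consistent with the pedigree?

Obligate heterozygotes: III-5 is affected so carries Z and received z from II-4 (zz), so III-5 is Zz.
Every other individual is either homozygous by phenotype or has at least one consistent homozygous assignment, so the count is 1.

1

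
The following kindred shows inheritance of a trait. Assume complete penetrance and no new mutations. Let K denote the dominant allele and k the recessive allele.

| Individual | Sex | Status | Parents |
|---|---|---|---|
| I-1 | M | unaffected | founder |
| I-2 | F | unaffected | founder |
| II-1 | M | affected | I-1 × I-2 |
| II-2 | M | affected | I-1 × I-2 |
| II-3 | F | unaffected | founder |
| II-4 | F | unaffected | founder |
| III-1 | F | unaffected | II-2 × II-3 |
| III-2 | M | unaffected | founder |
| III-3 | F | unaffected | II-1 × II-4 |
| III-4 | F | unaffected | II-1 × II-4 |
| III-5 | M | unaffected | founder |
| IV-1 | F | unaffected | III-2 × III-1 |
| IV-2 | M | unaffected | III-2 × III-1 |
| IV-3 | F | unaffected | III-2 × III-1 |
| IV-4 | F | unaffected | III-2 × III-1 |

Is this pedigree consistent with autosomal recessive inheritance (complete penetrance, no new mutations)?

A consistent assignment under autosomal recessive exists: I-1 Kk, I-2 Kk, II-1 kk, II-2 kk, II-3 KK, II-4 KK, III-1 Kk, III-2 KK, III-3 Kk, III-4 Kk, III-5 KK, IV-1 KK, IV-2 KK, IV-3 KK, IV-4 KK.
In this assignment every recorded phenotype matches its genotype and every non-founder's genotype is obtainable from its parents' genotypes, so the pedigree is consistent.

Yes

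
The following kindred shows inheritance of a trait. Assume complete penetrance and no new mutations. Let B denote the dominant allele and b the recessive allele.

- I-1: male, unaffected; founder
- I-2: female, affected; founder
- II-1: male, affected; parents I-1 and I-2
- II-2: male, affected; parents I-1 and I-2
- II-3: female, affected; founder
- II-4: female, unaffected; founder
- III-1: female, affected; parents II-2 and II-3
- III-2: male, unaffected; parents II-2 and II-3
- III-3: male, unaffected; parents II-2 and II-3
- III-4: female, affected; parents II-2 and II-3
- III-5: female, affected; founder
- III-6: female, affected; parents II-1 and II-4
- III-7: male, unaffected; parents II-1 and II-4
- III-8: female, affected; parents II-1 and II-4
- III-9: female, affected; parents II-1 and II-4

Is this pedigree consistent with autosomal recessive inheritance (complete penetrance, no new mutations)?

Under autosomal recessive, III-2 (unaffected, male) cannot arise from II-2 (affected) × II-3 (affected).

No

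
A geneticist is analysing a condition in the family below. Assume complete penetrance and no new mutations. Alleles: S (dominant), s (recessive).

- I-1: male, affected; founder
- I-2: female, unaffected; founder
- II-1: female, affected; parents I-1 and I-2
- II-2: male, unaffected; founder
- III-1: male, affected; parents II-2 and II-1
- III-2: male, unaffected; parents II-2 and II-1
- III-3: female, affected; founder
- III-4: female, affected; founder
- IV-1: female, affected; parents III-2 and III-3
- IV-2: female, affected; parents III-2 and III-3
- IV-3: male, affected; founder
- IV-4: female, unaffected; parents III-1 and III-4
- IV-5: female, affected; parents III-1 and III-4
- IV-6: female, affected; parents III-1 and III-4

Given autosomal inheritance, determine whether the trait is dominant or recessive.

dominant

III-1 and III-4 are both affected yet have an unaffected child IV-4. Under a recessive model two affected parents are homozygous and every child would be affected, so the trait cannot be recessive.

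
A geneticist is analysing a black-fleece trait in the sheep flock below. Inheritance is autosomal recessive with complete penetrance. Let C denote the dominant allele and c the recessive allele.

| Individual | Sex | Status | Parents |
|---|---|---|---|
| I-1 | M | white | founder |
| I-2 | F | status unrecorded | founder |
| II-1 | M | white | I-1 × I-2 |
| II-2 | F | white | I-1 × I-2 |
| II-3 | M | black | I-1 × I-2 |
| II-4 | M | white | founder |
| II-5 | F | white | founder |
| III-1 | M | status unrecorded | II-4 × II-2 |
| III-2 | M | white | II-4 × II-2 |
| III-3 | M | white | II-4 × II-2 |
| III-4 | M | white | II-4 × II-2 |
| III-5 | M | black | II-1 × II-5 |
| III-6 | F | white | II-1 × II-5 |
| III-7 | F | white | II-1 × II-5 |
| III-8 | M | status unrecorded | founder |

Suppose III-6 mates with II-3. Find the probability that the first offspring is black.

1/3

II-1 is white so carries C and passed c to III-5 (cc), so II-1 is Cc.
II-5 is white so carries C and passed c to III-5 (cc), so II-5 is Cc.
III-6 is a white offspring of II-1 (Cc) × II-5 (Cc), whose cross gives 1/4 CC : 1/2 Cc : 1/4 cc; conditioning on being white, III-6 is CC with probability 1/3, Cc with probability 2/3.
II-3 is black, so II-3 is cc.
Summing over parental genotype combinations, P(offspring is black) = 2/3·1/2 = 1/3.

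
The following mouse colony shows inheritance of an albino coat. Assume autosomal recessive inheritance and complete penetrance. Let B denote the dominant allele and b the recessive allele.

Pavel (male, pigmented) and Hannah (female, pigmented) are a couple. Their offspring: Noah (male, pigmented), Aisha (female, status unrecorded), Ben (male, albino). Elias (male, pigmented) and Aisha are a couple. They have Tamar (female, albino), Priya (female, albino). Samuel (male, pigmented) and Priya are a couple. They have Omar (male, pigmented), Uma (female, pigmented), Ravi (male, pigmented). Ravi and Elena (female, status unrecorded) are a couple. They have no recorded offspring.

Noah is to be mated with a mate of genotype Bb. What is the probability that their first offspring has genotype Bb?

1/2

Pavel is pigmented so carries B and passed b to Ben (bb), so Pavel is Bb.
Hannah is pigmented so carries B and passed b to Ben (bb), so Hannah is Bb.
Noah is a pigmented offspring of Pavel (Bb) × Hannah (Bb), whose cross gives 1/4 BB : 1/2 Bb : 1/4 bb; conditioning on being pigmented, Noah is BB with probability 1/3, Bb with probability 2/3.
Summing over parental genotype combinations, P(offspring has genotype Bb) = 1/3·1/2 + 2/3·1/2 = 1/2.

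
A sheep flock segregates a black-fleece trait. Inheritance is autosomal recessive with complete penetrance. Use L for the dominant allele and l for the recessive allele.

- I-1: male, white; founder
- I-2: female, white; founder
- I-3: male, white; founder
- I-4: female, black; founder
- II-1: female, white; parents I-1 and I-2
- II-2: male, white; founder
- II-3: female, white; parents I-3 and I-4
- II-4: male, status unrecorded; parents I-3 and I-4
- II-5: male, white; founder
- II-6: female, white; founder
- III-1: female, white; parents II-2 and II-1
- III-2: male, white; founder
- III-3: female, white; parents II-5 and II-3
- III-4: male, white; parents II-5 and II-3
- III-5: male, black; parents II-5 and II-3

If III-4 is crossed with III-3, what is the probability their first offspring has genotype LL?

4/9

II-5 is white so carries L and passed l to III-5 (ll), so II-5 is Ll.
II-3 is white so carries L and received l from I-4 (ll), so II-3 is Ll.
III-4 is a white offspring of II-5 (Ll) × II-3 (Ll), whose cross gives 1/4 LL : 1/2 Ll : 1/4 ll; conditioning on being white, III-4 is LL with probability 1/3, Ll with probability 2/3.
III-3 is a white offspring of II-5 (Ll) × II-3 (Ll), whose cross gives 1/4 LL : 1/2 Ll : 1/4 ll; conditioning on being white, III-3 is LL with probability 1/3, Ll with probability 2/3.
Summing over parental genotype combinations, P(offspring has genotype LL) = 1/9·1 + 2/9·1/2 + 2/9·1/2 + 4/9·1/4 = 4/9.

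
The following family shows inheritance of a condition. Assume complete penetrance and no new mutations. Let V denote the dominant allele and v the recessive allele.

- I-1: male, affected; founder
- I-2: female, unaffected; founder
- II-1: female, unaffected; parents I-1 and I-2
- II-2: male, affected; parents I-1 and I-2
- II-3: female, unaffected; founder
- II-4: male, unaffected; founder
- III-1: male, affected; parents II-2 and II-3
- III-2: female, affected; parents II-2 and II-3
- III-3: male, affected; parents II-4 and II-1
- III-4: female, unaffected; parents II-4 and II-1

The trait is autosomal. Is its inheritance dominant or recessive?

II-4 and II-1 are both unaffected yet have an affected child III-3. Under dominance, an affected child requires at least one affected parent, so the trait cannot be dominant.

recessive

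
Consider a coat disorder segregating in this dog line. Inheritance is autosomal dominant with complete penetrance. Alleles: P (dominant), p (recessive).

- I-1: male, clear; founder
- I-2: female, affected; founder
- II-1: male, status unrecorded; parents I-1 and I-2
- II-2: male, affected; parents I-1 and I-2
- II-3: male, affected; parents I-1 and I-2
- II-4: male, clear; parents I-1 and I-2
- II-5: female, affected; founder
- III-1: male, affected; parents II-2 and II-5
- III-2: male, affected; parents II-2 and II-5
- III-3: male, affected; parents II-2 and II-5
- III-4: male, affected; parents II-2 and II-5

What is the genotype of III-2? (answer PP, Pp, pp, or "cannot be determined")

III-2's phenotype allows PP or Pp, and no parent or child forces a single allele at both positions; consistent genotype assignments exist with III-2 as PP or Pp.

cannot be determined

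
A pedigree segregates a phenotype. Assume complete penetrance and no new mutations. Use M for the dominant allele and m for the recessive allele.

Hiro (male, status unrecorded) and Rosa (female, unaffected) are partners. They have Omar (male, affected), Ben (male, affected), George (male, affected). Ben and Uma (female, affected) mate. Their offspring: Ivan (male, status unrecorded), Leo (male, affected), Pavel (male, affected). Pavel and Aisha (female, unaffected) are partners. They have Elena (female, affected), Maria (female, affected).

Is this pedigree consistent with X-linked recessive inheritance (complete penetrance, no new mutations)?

A consistent assignment under X-linked recessive exists: Hiro X^M Y, Rosa X^M X^m, Omar X^m Y, Ben X^m Y, George X^m Y, Uma X^m X^m, Ivan X^m Y, Leo X^m Y, Pavel X^m Y, Aisha X^M X^m, Elena X^m X^m, Maria X^m X^m.
In this assignment every recorded phenotype matches its genotype and every non-founder's genotype is obtainable from its parents' genotypes, so the pedigree is consistent.

Yes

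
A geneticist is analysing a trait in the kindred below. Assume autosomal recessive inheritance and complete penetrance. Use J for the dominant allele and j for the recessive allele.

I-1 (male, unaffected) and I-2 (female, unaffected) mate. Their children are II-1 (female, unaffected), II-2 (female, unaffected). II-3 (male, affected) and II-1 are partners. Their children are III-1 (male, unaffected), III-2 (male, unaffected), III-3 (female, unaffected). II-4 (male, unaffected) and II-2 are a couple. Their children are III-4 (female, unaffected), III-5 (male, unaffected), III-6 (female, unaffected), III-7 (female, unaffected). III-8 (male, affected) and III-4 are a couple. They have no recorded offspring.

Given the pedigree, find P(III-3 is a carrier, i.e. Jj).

1

III-3 is unaffected so carries J and received j from II-3 (jj), so III-3 is Jj, giving P(Jj) = 1.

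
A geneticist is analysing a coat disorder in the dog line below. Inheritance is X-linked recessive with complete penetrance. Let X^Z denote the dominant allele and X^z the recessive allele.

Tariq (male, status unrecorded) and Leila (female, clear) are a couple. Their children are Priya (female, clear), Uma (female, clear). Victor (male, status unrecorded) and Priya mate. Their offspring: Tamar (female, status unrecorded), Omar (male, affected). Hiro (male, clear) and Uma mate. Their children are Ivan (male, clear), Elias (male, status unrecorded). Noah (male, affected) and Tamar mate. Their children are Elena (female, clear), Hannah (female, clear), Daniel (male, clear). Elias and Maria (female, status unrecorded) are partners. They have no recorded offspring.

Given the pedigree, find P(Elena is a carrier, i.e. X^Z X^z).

Elena is clear so carries Z and received z from Noah (X^z Y), so Elena is X^Z X^z, giving P(X^Z X^z) = 1.

1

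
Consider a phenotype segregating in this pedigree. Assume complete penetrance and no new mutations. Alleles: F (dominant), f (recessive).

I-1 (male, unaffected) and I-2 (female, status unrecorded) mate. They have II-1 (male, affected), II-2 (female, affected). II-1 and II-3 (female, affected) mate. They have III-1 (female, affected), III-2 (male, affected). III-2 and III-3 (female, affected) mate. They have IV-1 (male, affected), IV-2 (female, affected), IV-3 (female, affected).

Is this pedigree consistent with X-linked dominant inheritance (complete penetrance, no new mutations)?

A consistent assignment under X-linked dominant exists: I-1 X^f Y, I-2 X^F X^F, II-1 X^F Y, II-2 X^F X^f, II-3 X^F X^F, III-1 X^F X^F, III-2 X^F Y, III-3 X^F X^F, IV-1 X^F Y, IV-2 X^F X^F, IV-3 X^F X^F.
In this assignment every recorded phenotype matches its genotype and every non-founder's genotype is obtainable from its parents' genotypes, so the pedigree is consistent.

Yes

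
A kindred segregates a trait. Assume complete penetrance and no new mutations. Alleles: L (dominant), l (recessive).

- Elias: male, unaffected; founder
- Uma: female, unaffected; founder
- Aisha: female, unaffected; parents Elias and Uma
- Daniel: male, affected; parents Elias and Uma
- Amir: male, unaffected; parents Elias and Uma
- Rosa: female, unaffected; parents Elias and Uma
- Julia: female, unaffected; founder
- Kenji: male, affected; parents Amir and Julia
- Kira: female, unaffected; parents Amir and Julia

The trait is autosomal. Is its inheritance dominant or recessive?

Elias and Uma are both unaffected yet have an affected child Daniel. Under dominance, an affected child requires at least one affected parent, so the trait cannot be dominant.

recessive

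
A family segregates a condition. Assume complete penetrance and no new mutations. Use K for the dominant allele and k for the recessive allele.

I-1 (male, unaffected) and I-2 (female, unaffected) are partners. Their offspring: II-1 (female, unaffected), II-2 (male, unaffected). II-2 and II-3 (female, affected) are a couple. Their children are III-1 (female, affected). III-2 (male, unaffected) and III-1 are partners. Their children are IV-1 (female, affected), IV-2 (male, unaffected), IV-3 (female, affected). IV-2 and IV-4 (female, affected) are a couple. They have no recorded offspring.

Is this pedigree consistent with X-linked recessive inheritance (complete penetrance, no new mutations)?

No

Under X-linked recessive, III-1 (affected, female) cannot arise from II-2 (unaffected) × II-3 (affected).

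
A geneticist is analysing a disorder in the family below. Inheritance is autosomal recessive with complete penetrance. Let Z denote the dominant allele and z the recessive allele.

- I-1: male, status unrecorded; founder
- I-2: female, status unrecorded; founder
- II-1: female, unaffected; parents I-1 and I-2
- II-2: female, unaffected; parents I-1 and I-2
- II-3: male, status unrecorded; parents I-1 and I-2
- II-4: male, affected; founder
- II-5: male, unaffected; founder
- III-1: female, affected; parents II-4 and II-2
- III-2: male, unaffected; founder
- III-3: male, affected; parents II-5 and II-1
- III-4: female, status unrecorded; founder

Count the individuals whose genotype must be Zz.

Obligate heterozygotes: II-1 is unaffected so carries Z and passed z to III-3 (zz), so II-1 is Zz; II-2 is unaffected so carries Z and passed z to III-1 (zz), so II-2 is Zz; II-5 is unaffected so carries Z and passed z to III-3 (zz), so II-5 is Zz.
Every other individual is either homozygous by phenotype or has at least one consistent homozygous assignment, so the count is 3.

3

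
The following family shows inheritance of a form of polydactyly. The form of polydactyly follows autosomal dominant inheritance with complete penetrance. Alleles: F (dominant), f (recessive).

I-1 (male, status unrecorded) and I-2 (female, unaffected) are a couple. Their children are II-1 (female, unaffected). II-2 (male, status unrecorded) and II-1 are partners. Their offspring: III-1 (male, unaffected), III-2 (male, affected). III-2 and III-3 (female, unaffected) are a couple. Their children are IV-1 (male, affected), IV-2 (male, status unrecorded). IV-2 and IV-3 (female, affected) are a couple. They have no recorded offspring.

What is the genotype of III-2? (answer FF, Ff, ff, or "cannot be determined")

Ff

From phenotype alone, III-2 is FF or Ff.
III-2 is affected so carries F and received f from II-1 (ff), so III-2 is Ff.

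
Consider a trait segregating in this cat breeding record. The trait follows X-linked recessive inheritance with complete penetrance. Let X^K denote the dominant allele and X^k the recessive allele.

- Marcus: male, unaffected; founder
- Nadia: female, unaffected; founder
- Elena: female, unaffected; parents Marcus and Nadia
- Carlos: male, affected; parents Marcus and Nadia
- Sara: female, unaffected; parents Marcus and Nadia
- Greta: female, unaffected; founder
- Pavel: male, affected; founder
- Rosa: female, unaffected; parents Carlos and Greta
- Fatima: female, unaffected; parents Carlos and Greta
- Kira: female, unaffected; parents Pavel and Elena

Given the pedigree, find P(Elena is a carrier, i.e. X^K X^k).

1/3

Marcus is unaffected, so Marcus is X^K Y.
Nadia is unaffected so carries K and passed k to Carlos (X^k Y), so Nadia is X^K X^k.
Their cross gives offspring ratios 1/2 X^K X^K : 1/2 X^K X^k. Conditioning on Elena being unaffected, P(X^K X^k) = 1/2 / 1 = 1/2 before taking Elena's own offspring into account.
Pavel is affected, so Pavel is X^k Y.
Now use Elena's offspring. Probability of each recorded status — unaffected daughter Kira: 1/2 if Elena is X^K X^k, 1 if X^K X^K.
Bayes: P(X^K X^k) = 1/2·1/2 / (1/2·1/2 + 1/2·1) = 1/3.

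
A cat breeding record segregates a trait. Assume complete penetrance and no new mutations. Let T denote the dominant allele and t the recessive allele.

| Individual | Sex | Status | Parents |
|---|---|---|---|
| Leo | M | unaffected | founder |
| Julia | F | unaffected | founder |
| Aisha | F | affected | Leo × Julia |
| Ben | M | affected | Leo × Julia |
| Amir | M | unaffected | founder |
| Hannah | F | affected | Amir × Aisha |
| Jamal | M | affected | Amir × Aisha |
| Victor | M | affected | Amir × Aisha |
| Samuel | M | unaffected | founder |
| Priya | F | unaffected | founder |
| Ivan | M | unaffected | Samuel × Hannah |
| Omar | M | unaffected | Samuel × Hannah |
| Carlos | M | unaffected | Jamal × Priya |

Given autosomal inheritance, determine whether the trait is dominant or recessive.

Leo and Julia are both unaffected yet have an affected child Aisha. Under dominance, an affected child requires at least one affected parent, so the trait cannot be dominant.

recessive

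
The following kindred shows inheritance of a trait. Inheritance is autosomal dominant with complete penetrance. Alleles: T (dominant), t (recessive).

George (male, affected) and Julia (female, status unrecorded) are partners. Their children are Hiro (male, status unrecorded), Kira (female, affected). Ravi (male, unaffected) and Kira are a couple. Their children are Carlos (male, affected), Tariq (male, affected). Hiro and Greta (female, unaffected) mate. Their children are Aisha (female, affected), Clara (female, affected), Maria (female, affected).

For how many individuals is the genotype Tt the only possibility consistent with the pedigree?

5

Obligate heterozygotes: Carlos is affected so carries T and received t from Ravi (tt), so Carlos is Tt; Tariq is affected so carries T and received t from Ravi (tt), so Tariq is Tt; Aisha is affected so carries T and received t from Greta (tt), so Aisha is Tt; Clara is affected so carries T and received t from Greta (tt), so Clara is Tt; Maria is affected so carries T and received t from Greta (tt), so Maria is Tt.
Every other individual is either homozygous by phenotype or has at least one consistent homozygous assignment, so the count is 5.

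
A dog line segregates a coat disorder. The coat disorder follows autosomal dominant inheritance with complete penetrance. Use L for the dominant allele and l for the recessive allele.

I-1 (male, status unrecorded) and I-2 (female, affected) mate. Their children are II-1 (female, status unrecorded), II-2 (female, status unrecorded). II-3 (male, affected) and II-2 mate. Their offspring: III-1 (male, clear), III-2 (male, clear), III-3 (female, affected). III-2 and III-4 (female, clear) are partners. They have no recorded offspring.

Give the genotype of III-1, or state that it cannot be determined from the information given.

ll

III-1 is clear, so III-1 is ll.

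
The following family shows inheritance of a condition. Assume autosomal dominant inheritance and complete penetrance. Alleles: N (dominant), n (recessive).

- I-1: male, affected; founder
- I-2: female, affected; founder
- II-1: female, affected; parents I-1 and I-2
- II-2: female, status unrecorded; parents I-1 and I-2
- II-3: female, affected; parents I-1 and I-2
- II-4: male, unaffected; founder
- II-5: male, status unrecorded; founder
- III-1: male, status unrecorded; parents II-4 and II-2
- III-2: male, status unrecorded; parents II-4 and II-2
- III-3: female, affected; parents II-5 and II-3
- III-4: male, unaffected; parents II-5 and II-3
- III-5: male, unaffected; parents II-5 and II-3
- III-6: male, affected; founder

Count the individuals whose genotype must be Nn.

1

Obligate heterozygotes: II-3 is affected so carries N and passed n to III-4 (nn), so II-3 is Nn.
Every other individual is either homozygous by phenotype or has at least one consistent homozygous assignment, so the count is 1.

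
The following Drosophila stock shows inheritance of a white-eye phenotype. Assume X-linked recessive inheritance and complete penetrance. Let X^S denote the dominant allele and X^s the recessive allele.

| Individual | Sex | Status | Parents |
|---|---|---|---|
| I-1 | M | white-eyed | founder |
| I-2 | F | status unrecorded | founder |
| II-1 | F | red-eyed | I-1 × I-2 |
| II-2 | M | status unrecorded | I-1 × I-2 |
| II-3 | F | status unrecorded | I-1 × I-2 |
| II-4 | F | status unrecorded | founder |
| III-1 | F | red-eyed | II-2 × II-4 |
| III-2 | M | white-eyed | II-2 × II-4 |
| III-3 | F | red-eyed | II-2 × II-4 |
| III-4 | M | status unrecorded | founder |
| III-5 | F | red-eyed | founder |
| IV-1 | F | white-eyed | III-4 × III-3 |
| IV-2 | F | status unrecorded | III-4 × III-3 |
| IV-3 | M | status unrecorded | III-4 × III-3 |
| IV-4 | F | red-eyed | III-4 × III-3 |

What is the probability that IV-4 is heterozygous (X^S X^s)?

1

IV-4 is red-eyed so carries S and received s from III-4 (X^s Y), so IV-4 is X^S X^s, giving P(X^S X^s) = 1.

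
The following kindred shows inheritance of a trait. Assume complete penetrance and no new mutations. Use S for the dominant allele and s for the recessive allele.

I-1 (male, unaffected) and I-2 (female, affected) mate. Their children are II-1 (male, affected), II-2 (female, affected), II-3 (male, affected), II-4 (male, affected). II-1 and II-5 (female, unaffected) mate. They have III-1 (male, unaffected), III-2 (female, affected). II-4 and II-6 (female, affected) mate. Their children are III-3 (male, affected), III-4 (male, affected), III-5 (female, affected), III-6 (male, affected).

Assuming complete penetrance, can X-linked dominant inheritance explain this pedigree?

A consistent assignment under X-linked dominant exists: I-1 X^s Y, I-2 X^S X^S, II-1 X^S Y, II-2 X^S X^s, II-3 X^S Y, II-4 X^S Y, II-5 X^s X^s, II-6 X^S X^S, III-1 X^s Y, III-2 X^S X^s, III-3 X^S Y, III-4 X^S Y, III-5 X^S X^S, III-6 X^S Y.
In this assignment every recorded phenotype matches its genotype and every non-founder's genotype is obtainable from its parents' genotypes, so the pedigree is consistent.

Yes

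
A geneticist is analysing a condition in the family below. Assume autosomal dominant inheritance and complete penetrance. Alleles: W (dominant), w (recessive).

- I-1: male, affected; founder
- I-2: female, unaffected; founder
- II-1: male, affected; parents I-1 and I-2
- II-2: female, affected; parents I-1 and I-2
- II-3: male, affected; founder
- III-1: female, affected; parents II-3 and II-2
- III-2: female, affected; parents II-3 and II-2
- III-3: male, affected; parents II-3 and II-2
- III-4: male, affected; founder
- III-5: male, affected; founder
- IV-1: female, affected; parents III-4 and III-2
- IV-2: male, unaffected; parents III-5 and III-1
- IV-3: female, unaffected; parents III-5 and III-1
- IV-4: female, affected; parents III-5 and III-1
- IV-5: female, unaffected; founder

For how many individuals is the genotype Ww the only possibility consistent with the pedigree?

4

Obligate heterozygotes: II-1 is affected so carries W and received w from I-2 (ww), so II-1 is Ww; II-2 is affected so carries W and received w from I-2 (ww), so II-2 is Ww; III-1 is affected so carries W and passed w to IV-2 (ww), so III-1 is Ww; III-5 is affected so carries W and passed w to IV-2 (ww), so III-5 is Ww.
Every other individual is either homozygous by phenotype or has at least one consistent homozygous assignment, so the count is 4.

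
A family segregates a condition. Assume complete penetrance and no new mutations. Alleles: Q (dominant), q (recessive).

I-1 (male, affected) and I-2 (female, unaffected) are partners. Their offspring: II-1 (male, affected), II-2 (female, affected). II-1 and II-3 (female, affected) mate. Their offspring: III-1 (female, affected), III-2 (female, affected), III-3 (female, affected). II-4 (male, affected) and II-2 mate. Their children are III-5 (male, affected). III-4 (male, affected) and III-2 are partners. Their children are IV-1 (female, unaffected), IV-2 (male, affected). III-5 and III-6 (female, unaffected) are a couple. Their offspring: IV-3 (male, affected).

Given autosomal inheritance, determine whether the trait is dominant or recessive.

dominant

III-4 and III-2 are both affected yet have an unaffected child IV-1. Under a recessive model two affected parents are homozygous and every child would be affected, so the trait cannot be recessive.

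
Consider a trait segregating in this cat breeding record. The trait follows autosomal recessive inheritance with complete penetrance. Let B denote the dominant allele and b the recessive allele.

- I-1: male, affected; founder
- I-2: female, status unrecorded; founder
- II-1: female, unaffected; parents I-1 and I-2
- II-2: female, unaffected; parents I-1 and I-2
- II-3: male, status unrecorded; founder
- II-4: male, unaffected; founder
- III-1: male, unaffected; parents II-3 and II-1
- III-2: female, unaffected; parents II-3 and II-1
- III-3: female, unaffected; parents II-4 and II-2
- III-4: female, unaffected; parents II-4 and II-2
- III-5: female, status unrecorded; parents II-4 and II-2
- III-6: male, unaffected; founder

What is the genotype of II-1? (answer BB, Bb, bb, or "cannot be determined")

Bb

From phenotype alone, II-1 is BB or Bb.
II-1 is unaffected so carries B and received b from I-1 (bb), so II-1 is Bb.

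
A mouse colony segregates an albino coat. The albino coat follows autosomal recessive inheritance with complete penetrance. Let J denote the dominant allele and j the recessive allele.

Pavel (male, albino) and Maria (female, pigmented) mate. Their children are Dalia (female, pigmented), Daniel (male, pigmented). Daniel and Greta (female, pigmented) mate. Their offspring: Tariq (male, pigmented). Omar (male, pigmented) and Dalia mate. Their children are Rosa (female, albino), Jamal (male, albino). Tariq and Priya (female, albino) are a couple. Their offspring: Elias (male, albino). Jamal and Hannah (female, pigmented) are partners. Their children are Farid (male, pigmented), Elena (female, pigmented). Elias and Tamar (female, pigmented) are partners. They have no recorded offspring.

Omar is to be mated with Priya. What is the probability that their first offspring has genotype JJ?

Omar is pigmented so carries J and passed j to Rosa (jj), so Omar is Jj.
Priya is albino, so Priya is jj.
The cross gives 1/2 Jj : 1/2 jj, so P(offspring has genotype JJ) = 0.

0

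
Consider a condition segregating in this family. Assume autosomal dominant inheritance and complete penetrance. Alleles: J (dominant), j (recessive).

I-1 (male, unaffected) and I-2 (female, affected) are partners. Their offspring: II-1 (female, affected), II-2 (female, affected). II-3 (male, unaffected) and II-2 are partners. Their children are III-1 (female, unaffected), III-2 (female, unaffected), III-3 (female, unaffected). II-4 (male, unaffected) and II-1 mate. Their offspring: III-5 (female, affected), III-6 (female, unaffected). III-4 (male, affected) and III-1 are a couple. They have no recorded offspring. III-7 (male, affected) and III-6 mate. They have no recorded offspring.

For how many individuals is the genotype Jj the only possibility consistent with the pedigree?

3

Obligate heterozygotes: II-1 is affected so carries J and received j from I-1 (jj), so II-1 is Jj; II-2 is affected so carries J and received j from I-1 (jj), so II-2 is Jj; III-5 is affected so carries J and received j from II-4 (jj), so III-5 is Jj.
Every other individual is either homozygous by phenotype or has at least one consistent homozygous assignment, so the count is 3.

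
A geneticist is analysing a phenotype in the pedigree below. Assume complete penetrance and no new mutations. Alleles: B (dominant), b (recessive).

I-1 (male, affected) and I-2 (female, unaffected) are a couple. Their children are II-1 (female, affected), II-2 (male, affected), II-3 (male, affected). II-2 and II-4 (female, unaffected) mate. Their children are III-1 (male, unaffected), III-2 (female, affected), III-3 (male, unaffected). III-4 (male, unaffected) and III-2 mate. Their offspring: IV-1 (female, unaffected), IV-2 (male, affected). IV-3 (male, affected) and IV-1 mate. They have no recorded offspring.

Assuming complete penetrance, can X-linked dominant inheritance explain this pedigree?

No

Under X-linked dominant, II-2 (affected, male) cannot arise from I-1 (affected) × I-2 (unaffected).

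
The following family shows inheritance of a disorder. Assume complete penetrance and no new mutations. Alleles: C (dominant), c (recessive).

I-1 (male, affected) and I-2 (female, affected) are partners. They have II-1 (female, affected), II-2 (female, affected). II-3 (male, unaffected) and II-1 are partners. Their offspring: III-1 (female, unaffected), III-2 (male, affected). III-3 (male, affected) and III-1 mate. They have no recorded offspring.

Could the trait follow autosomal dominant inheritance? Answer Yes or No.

A consistent assignment under autosomal dominant exists: I-1 CC, I-2 Cc, II-1 Cc, II-2 CC, II-3 cc, III-1 cc, III-2 Cc, III-3 CC.
In this assignment every recorded phenotype matches its genotype and every non-founder's genotype is obtainable from its parents' genotypes, so the pedigree is consistent.

Yes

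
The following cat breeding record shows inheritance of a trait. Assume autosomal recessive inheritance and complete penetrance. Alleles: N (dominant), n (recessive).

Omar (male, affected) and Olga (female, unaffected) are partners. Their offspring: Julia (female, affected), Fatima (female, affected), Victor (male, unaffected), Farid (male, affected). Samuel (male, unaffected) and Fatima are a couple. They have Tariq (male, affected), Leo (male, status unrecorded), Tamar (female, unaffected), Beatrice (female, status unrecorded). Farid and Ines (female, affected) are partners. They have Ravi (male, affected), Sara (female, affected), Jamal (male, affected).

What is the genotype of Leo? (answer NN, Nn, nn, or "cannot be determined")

Leo's phenotype is unrecorded, and no parent or child forces a single allele at both positions; consistent genotype assignments exist with Leo as Nn or nn.

cannot be determined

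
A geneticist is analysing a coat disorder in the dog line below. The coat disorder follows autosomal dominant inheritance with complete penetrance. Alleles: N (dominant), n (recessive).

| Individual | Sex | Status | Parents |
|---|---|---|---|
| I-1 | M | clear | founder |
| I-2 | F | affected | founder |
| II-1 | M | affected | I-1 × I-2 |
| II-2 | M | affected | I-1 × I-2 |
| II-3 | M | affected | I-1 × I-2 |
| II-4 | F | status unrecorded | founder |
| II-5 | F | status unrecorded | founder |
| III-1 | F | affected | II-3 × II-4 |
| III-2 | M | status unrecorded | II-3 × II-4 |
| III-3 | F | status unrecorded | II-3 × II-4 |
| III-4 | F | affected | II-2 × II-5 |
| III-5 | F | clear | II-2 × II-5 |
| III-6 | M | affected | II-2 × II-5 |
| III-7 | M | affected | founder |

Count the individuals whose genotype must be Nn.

Obligate heterozygotes: II-1 is affected so carries N and received n from I-1 (nn), so II-1 is Nn; II-2 is affected so carries N and received n from I-1 (nn), so II-2 is Nn; II-3 is affected so carries N and received n from I-1 (nn), so II-3 is Nn.
Every other individual is either homozygous by phenotype or has at least one consistent homozygous assignment, so the count is 3.

3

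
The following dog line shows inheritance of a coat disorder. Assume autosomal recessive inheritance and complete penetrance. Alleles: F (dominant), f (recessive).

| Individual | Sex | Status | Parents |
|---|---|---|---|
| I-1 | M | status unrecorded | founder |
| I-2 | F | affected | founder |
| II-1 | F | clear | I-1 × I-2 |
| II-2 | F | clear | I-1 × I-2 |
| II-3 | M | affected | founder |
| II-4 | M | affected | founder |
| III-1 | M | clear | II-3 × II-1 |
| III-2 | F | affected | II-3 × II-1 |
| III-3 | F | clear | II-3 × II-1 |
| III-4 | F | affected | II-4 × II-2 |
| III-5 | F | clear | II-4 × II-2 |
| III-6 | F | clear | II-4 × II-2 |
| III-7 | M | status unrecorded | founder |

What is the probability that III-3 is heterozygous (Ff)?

1

III-3 is clear so carries F and received f from II-3 (ff), so III-3 is Ff, giving P(Ff) = 1.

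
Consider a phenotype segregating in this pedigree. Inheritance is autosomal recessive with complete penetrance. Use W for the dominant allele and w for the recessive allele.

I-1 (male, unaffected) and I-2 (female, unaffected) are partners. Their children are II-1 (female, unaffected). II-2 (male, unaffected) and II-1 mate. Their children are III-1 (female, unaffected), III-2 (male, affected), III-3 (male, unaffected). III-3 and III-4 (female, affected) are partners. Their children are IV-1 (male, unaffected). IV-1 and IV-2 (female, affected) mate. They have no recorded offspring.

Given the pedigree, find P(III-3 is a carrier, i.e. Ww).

II-2 is unaffected so carries W and passed w to III-2 (ww), so II-2 is Ww.
II-1 is unaffected so carries W and passed w to III-2 (ww), so II-1 is Ww.
Their cross gives offspring ratios 1/4 WW : 1/2 Ww : 1/4 ww. Conditioning on III-3 being unaffected, P(Ww) = 1/2 / 3/4 = 2/3 before taking III-3's own offspring into account.
III-4 is affected, so III-4 is ww.
Now use III-3's offspring. Probability of each recorded status — unaffected son IV-1: 1/2 if III-3 is Ww, 1 if WW.
Bayes: P(Ww) = 2/3·1/2 / (2/3·1/2 + 1/3·1) = 1/2.

1/2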